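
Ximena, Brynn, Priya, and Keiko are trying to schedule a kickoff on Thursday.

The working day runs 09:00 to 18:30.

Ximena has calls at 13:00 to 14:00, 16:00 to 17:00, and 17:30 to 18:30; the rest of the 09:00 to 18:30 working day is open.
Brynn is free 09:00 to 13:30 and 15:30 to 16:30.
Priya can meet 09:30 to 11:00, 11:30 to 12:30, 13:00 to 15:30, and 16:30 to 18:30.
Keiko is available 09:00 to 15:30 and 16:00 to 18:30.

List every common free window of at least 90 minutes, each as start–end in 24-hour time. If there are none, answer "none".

Ximena free within 09:00–18:30: 09:00–13:00, 14:00–16:00, 17:00–17:30.
Ximena ∩ Brynn: 09:00–13:00, 15:30–16:00.
Ximena ∩ Brynn ∩ Priya: 09:30–11:00, 11:30–12:30.
Ximena ∩ Brynn ∩ Priya ∩ Keiko: 09:30–11:00, 11:30–12:30.
Windows ≥ 90 min: 09:30–11:00.

09:30–11:00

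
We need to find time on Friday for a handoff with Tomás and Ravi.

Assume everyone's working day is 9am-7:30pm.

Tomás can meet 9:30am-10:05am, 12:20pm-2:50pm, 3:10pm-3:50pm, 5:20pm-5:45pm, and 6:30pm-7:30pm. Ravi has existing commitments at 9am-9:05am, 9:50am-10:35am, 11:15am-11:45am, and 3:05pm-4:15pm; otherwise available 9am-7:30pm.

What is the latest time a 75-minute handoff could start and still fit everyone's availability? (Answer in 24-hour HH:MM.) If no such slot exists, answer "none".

13:35

Ravi free within 09:00–19:30: 09:05–09:50, 10:35–11:15, 11:45–15:05, 16:15–19:30.
Tomás ∩ Ravi: 09:30–09:50, 12:20–14:50, 17:20–17:45, 18:30–19:30.
Windows ≥ 75 min: 12:20–14:50.
Latest start in the last window 12:20–14:50 is 14:50 − 75 min = 13:35.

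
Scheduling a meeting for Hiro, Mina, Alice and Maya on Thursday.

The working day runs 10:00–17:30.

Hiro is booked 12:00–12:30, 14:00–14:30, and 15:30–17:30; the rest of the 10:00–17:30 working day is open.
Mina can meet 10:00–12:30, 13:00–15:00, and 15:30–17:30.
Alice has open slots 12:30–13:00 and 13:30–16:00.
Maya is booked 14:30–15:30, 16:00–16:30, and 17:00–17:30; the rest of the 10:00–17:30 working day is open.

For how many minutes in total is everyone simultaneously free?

30 minutes

Hiro free within 10:00–17:30: 10:00–12:00, 12:30–14:00, 14:30–15:30.
Maya free within 10:00–17:30: 10:00–14:30, 15:30–16:00, 16:30–17:00.
Hiro ∩ Mina: 10:00–12:00, 13:00–14:00, 14:30–15:00.
Hiro ∩ Mina ∩ Alice: 13:30–14:00, 14:30–15:00.
Hiro ∩ Mina ∩ Alice ∩ Maya: 13:30–14:00.
Total common minutes: 30.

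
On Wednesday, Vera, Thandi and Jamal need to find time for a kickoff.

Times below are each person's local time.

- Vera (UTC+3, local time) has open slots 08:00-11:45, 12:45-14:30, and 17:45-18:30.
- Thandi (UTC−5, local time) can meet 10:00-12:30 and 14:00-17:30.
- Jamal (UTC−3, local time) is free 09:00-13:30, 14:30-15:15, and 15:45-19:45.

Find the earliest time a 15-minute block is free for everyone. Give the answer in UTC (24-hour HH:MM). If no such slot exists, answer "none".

15:00

Vera → UTC: 05:00–08:45, 09:45–11:30, 14:45–15:30.
Thandi → UTC: 15:00–17:30, 19:00–22:30.
Jamal → UTC: 12:00–16:30, 17:30–18:15, 18:45–22:45.
Vera ∩ Thandi: 15:00–15:30.
Vera ∩ Thandi ∩ Jamal: 15:00–15:30.
Windows ≥ 15 min: 15:00–15:30.
Earliest such window starts at 15:00.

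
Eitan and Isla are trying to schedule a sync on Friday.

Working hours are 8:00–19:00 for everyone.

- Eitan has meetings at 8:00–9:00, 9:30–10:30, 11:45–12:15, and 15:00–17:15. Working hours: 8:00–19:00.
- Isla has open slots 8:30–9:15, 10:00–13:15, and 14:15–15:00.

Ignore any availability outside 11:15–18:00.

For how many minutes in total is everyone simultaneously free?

135 minutes

Eitan free within 08:00–19:00: 09:00–09:30, 10:30–11:45, 12:15–15:00, 17:15–19:00.
Eitan ∩ Isla: 09:00–09:15, 10:30–11:45, 12:15–13:15, 14:15–15:00.
Restricted to 11:15–18:00: 11:15–11:45, 12:15–13:15, 14:15–15:00.
Total common minutes: 30 + 60 + 45 = 135.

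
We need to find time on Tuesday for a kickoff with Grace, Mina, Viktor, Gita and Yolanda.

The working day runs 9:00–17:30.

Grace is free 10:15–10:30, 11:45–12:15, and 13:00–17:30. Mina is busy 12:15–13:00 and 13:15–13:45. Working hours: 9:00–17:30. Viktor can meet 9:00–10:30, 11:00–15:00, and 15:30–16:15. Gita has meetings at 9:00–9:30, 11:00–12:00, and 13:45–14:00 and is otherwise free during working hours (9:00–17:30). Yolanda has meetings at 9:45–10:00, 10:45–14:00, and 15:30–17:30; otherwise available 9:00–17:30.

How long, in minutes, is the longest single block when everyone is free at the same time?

60 minutes

Mina free within 09:00–17:30: 09:00–12:15, 13:00–13:15, 13:45–17:30.
Gita free within 09:00–17:30: 09:30–11:00, 12:00–13:45, 14:00–17:30.
Yolanda free within 09:00–17:30: 09:00–09:45, 10:00–10:45, 14:00–15:30.
Grace ∩ Mina: 10:15–10:30, 11:45–12:15, 13:00–13:15, 13:45–17:30.
Grace ∩ Mina ∩ Viktor: 10:15–10:30, 11:45–12:15, 13:00–13:15, 13:45–15:00, 15:30–16:15.
Grace ∩ Mina ∩ Viktor ∩ Gita: 10:15–10:30, 12:00–12:15, 13:00–13:15, 14:00–15:00, 15:30–16:15.
Grace ∩ Mina ∩ Viktor ∩ Gita ∩ Yolanda: 10:15–10:30, 14:00–15:00.
Common window lengths: 15, 60 min; longest is 60.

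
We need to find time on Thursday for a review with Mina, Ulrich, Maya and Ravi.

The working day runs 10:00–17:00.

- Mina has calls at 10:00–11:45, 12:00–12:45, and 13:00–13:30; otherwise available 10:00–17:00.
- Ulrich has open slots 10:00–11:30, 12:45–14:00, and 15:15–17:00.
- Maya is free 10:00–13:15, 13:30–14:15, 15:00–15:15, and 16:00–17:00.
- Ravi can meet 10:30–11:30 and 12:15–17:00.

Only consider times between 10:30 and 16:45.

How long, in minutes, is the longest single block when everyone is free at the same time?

Mina free within 10:00–17:00: 11:45–12:00, 12:45–13:00, 13:30–17:00.
Mina ∩ Ulrich: 12:45–13:00, 13:30–14:00, 15:15–17:00.
Mina ∩ Ulrich ∩ Maya: 12:45–13:00, 13:30–14:00, 16:00–17:00.
Mina ∩ Ulrich ∩ Maya ∩ Ravi: 12:45–13:00, 13:30–14:00, 16:00–17:00.
Restricted to 10:30–16:45: 12:45–13:00, 13:30–14:00, 16:00–16:45.
Common window lengths: 15, 30, 45 min; longest is 45.

45 minutes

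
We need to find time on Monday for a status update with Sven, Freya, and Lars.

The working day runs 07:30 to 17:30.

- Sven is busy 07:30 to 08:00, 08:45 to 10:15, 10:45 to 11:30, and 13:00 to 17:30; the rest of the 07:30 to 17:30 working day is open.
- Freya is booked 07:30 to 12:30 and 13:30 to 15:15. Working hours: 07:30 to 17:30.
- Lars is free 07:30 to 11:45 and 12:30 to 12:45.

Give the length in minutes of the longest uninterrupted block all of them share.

15 minutes

Sven free within 07:30–17:30: 08:00–08:45, 10:15–10:45, 11:30–13:00.
Freya free within 07:30–17:30: 12:30–13:30, 15:15–17:30.
Sven ∩ Freya: 12:30–13:00.
Sven ∩ Freya ∩ Lars: 12:30–12:45.
Single common window of 15 minutes.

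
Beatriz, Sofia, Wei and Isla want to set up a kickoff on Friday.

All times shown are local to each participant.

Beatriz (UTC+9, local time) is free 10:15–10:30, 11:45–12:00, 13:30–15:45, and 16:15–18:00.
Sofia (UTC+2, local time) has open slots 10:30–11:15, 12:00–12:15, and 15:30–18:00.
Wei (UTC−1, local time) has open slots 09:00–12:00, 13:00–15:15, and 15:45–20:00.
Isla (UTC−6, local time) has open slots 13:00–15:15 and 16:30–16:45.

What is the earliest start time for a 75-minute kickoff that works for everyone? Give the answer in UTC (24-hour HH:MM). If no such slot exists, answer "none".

Beatriz → UTC: 01:15–01:30, 02:45–03:00, 04:30–06:45, 07:15–09:00.
Sofia → UTC: 08:30–09:15, 10:00–10:15, 13:30–16:00.
Wei → UTC: 10:00–13:00, 14:00–16:15, 16:45–21:00.
Isla → UTC: 19:00–21:15, 22:30–22:45.
Beatriz ∩ Sofia: 08:30–09:00.
Beatriz ∩ Sofia ∩ Wei: (none).
Beatriz ∩ Sofia ∩ Wei ∩ Isla: (none).
Windows ≥ 75 min: (none).

none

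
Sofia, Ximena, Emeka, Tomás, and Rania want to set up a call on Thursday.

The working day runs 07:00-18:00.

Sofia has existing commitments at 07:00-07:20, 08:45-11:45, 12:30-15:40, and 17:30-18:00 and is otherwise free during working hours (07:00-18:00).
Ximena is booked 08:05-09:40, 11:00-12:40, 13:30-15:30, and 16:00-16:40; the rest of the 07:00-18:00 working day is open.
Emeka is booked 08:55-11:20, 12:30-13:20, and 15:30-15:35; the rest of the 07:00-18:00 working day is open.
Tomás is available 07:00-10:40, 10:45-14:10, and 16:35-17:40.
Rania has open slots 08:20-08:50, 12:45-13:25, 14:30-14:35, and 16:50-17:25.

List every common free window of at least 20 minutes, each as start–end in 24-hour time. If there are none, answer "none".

16:50–17:25

Sofia free within 07:00–18:00: 07:20–08:45, 11:45–12:30, 15:40–17:30.
Ximena free within 07:00–18:00: 07:00–08:05, 09:40–11:00, 12:40–13:30, 15:30–16:00, 16:40–18:00.
Emeka free within 07:00–18:00: 07:00–08:55, 11:20–12:30, 13:20–15:30, 15:35–18:00.
Sofia ∩ Ximena: 07:20–08:05, 15:40–16:00, 16:40–17:30.
Sofia ∩ Ximena ∩ Emeka: 07:20–08:05, 15:40–16:00, 16:40–17:30.
Sofia ∩ Ximena ∩ Emeka ∩ Tomás: 07:20–08:05, 16:40–17:30.
Sofia ∩ Ximena ∩ Emeka ∩ Tomás ∩ Rania: 16:50–17:25.
Windows ≥ 20 min: 16:50–17:25.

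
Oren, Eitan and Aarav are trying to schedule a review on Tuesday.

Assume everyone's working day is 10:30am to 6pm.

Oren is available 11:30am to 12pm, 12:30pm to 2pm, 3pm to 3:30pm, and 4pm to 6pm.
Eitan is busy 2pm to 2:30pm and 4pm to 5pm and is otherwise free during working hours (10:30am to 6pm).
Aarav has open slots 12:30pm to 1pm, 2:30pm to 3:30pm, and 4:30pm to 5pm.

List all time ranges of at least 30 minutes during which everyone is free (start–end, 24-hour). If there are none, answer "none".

Eitan free within 10:30–18:00: 10:30–14:00, 14:30–16:00, 17:00–18:00.
Oren ∩ Eitan: 11:30–12:00, 12:30–14:00, 15:00–15:30, 17:00–18:00.
Oren ∩ Eitan ∩ Aarav: 12:30–13:00, 15:00–15:30.
Windows ≥ 30 min: 12:30–13:00, 15:00–15:30.

12:30–13:00, 15:00–15:30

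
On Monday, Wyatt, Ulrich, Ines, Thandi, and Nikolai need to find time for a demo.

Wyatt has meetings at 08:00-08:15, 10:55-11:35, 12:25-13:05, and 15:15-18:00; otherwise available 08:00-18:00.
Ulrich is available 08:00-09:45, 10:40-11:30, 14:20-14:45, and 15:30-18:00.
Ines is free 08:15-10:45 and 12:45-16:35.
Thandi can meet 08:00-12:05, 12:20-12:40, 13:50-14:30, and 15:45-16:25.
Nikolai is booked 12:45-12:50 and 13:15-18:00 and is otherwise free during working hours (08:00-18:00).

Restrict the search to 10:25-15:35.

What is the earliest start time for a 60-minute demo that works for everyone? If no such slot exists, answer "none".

none

Wyatt free within 08:00–18:00: 08:15–10:55, 11:35–12:25, 13:05–15:15.
Nikolai free within 08:00–18:00: 08:00–12:45, 12:50–13:15.
Wyatt ∩ Ulrich: 08:15–09:45, 10:40–10:55, 14:20–14:45.
Wyatt ∩ Ulrich ∩ Ines: 08:15–09:45, 10:40–10:45, 14:20–14:45.
Wyatt ∩ Ulrich ∩ Ines ∩ Thandi: 08:15–09:45, 10:40–10:45, 14:20–14:30.
Wyatt ∩ Ulrich ∩ Ines ∩ Thandi ∩ Nikolai: 08:15–09:45, 10:40–10:45.
Restricted to 10:25–15:35: 10:40–10:45.
Windows ≥ 60 min: (none).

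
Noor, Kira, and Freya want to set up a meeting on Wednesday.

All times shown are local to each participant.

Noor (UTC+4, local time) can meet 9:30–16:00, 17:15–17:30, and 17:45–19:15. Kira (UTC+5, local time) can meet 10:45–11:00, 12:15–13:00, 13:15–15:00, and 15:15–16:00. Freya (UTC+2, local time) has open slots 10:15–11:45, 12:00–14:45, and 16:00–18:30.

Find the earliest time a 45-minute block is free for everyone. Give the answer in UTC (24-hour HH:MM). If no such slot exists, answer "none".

08:15

Noor → UTC: 05:30–12:00, 13:15–13:30, 13:45–15:15.
Kira → UTC: 05:45–06:00, 07:15–08:00, 08:15–10:00, 10:15–11:00.
Freya → UTC: 08:15–09:45, 10:00–12:45, 14:00–16:30.
Noor ∩ Kira: 05:45–06:00, 07:15–08:00, 08:15–10:00, 10:15–11:00.
Noor ∩ Kira ∩ Freya: 08:15–09:45, 10:15–11:00.
Windows ≥ 45 min: 08:15–09:45, 10:15–11:00.
Earliest such window starts at 08:15.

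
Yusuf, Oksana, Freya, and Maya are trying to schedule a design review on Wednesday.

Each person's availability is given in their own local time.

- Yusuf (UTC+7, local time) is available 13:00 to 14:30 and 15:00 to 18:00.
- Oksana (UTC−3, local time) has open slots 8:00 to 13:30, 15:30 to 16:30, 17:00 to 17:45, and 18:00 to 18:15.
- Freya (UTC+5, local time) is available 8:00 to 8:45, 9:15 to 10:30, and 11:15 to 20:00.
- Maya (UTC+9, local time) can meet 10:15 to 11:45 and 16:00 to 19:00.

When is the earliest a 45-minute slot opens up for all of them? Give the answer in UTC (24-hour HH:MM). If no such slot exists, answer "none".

none

Yusuf → UTC: 06:00–07:30, 08:00–11:00.
Oksana → UTC: 11:00–16:30, 18:30–19:30, 20:00–20:45, 21:00–21:15.
Freya → UTC: 03:00–03:45, 04:15–05:30, 06:15–15:00.
Maya → UTC: 01:15–02:45, 07:00–10:00.
Yusuf ∩ Oksana: (none).
Yusuf ∩ Oksana ∩ Freya: (none).
Yusuf ∩ Oksana ∩ Freya ∩ Maya: (none).
Windows ≥ 45 min: (none).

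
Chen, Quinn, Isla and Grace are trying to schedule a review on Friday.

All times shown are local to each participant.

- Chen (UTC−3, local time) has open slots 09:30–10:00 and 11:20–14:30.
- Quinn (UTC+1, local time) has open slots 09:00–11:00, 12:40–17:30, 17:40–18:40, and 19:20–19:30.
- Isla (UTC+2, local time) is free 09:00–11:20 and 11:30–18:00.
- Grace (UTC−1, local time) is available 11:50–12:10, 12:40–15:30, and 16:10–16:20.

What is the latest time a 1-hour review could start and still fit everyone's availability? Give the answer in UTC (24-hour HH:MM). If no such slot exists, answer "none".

Chen → UTC: 12:30–13:00, 14:20–17:30.
Quinn → UTC: 08:00–10:00, 11:40–16:30, 16:40–17:40, 18:20–18:30.
Isla → UTC: 07:00–09:20, 09:30–16:00.
Grace → UTC: 12:50–13:10, 13:40–16:30, 17:10–17:20.
Chen ∩ Quinn: 12:30–13:00, 14:20–16:30, 16:40–17:30.
Chen ∩ Quinn ∩ Isla: 12:30–13:00, 14:20–16:00.
Chen ∩ Quinn ∩ Isla ∩ Grace: 12:50–13:00, 14:20–16:00.
Windows ≥ 60 min: 14:20–16:00.
Latest start in the last window 14:20–16:00 is 16:00 − 60 min = 15:00.

15:00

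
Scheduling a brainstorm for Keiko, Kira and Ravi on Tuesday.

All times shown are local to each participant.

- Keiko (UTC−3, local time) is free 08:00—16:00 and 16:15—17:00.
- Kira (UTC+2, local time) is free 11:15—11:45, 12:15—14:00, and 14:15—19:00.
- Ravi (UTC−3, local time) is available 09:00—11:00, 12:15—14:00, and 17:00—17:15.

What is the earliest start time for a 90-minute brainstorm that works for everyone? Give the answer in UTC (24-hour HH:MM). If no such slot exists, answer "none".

12:15

Keiko → UTC: 11:00–19:00, 19:15–20:00.
Kira → UTC: 09:15–09:45, 10:15–12:00, 12:15–17:00.
Ravi → UTC: 12:00–14:00, 15:15–17:00, 20:00–20:15.
Keiko ∩ Kira: 11:00–12:00, 12:15–17:00.
Keiko ∩ Kira ∩ Ravi: 12:15–14:00, 15:15–17:00.
Windows ≥ 90 min: 12:15–14:00, 15:15–17:00.
Earliest such window starts at 12:15.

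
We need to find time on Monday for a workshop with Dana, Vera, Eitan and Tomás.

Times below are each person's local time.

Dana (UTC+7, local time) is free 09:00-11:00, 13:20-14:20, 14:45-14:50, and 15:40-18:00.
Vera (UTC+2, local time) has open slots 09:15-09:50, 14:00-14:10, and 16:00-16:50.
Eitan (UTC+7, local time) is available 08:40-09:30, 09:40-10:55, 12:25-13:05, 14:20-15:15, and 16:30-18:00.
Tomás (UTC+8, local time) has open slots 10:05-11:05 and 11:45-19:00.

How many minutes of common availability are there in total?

5 minutes

Dana → UTC: 02:00–04:00, 06:20–07:20, 07:45–07:50, 08:40–11:00.
Vera → UTC: 07:15–07:50, 12:00–12:10, 14:00–14:50.
Eitan → UTC: 01:40–02:30, 02:40–03:55, 05:25–06:05, 07:20–08:15, 09:30–11:00.
Tomás → UTC: 02:05–03:05, 03:45–11:00.
Dana ∩ Vera: 07:15–07:20, 07:45–07:50.
Dana ∩ Vera ∩ Eitan: 07:45–07:50.
Dana ∩ Vera ∩ Eitan ∩ Tomás: 07:45–07:50.
Total common minutes: 5.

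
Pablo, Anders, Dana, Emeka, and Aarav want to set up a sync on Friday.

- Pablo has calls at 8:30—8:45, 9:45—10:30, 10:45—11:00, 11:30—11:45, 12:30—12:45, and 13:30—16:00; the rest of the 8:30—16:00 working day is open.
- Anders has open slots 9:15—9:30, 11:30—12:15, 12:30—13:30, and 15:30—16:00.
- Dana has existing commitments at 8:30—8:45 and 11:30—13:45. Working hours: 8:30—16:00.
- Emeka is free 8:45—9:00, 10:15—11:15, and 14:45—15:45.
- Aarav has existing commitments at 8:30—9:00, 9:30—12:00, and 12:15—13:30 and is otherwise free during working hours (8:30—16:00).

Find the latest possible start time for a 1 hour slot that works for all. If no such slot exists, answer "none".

none

Pablo free within 08:30–16:00: 08:45–09:45, 10:30–10:45, 11:00–11:30, 11:45–12:30, 12:45–13:30.
Dana free within 08:30–16:00: 08:45–11:30, 13:45–16:00.
Aarav free within 08:30–16:00: 09:00–09:30, 12:00–12:15, 13:30–16:00.
Pablo ∩ Anders: 09:15–09:30, 11:45–12:15, 12:45–13:30.
Pablo ∩ Anders ∩ Dana: 09:15–09:30.
Pablo ∩ Anders ∩ Dana ∩ Emeka: (none).
Pablo ∩ Anders ∩ Dana ∩ Emeka ∩ Aarav: (none).
Windows ≥ 60 min: (none).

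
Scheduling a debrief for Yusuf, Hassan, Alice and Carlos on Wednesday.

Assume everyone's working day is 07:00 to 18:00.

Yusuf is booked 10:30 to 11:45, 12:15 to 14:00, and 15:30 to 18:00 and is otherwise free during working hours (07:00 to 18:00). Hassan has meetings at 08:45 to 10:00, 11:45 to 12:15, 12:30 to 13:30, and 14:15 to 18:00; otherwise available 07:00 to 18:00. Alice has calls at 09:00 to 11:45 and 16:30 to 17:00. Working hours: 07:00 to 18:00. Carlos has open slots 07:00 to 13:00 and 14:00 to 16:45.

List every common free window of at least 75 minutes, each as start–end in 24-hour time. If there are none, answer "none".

Yusuf free within 07:00–18:00: 07:00–10:30, 11:45–12:15, 14:00–15:30.
Hassan free within 07:00–18:00: 07:00–08:45, 10:00–11:45, 12:15–12:30, 13:30–14:15.
Alice free within 07:00–18:00: 07:00–09:00, 11:45–16:30, 17:00–18:00.
Yusuf ∩ Hassan: 07:00–08:45, 10:00–10:30, 14:00–14:15.
Yusuf ∩ Hassan ∩ Alice: 07:00–08:45, 14:00–14:15.
Yusuf ∩ Hassan ∩ Alice ∩ Carlos: 07:00–08:45, 14:00–14:15.
Windows ≥ 75 min: 07:00–08:45.

07:00–08:45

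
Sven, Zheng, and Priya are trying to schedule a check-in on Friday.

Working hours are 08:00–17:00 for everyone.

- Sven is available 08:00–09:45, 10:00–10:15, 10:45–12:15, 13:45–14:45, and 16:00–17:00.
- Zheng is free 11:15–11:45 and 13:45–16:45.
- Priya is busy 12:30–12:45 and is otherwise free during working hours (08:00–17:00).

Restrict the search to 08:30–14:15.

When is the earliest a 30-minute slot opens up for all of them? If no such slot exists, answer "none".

Priya free within 08:00–17:00: 08:00–12:30, 12:45–17:00.
Sven ∩ Zheng: 11:15–11:45, 13:45–14:45, 16:00–16:45.
Sven ∩ Zheng ∩ Priya: 11:15–11:45, 13:45–14:45, 16:00–16:45.
Restricted to 08:30–14:15: 11:15–11:45, 13:45–14:15.
Windows ≥ 30 min: 11:15–11:45, 13:45–14:15.
Earliest such window starts at 11:15.

11:15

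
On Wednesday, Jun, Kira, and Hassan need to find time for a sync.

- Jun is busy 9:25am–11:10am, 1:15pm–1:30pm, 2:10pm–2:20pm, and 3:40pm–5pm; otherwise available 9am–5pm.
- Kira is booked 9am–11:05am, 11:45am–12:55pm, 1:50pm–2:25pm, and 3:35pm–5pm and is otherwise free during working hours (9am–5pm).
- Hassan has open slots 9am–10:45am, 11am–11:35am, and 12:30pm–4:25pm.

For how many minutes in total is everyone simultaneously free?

135 minutes

Jun free within 09:00–17:00: 09:00–09:25, 11:10–13:15, 13:30–14:10, 14:20–15:40.
Kira free within 09:00–17:00: 11:05–11:45, 12:55–13:50, 14:25–15:35.
Jun ∩ Kira: 11:10–11:45, 12:55–13:15, 13:30–13:50, 14:25–15:35.
Jun ∩ Kira ∩ Hassan: 11:10–11:35, 12:55–13:15, 13:30–13:50, 14:25–15:35.
Total common minutes: 25 + 20 + 20 + 70 = 135.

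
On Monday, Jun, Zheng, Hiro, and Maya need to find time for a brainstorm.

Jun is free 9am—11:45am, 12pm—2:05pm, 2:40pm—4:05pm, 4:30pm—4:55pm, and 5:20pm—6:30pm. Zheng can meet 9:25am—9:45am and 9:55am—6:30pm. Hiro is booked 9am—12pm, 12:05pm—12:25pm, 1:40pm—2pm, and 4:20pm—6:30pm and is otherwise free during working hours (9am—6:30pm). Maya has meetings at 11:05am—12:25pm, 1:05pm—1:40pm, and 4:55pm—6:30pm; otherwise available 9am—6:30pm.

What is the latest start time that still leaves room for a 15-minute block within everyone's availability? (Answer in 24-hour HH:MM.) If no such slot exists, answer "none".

15:50

Hiro free within 09:00–18:30: 12:00–12:05, 12:25–13:40, 14:00–16:20.
Maya free within 09:00–18:30: 09:00–11:05, 12:25–13:05, 13:40–16:55.
Jun ∩ Zheng: 09:25–09:45, 09:55–11:45, 12:00–14:05, 14:40–16:05, 16:30–16:55, 17:20–18:30.
Jun ∩ Zheng ∩ Hiro: 12:00–12:05, 12:25–13:40, 14:00–14:05, 14:40–16:05.
Jun ∩ Zheng ∩ Hiro ∩ Maya: 12:25–13:05, 14:00–14:05, 14:40–16:05.
Windows ≥ 15 min: 12:25–13:05, 14:40–16:05.
Latest start in the last window 14:40–16:05 is 16:05 − 15 min = 15:50.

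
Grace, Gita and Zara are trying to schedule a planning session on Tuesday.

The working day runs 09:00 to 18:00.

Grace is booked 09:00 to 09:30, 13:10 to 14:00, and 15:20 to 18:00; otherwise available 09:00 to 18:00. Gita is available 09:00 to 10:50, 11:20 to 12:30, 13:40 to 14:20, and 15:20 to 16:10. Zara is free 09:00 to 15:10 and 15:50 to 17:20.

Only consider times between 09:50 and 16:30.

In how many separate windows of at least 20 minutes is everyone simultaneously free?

3

Grace free within 09:00–18:00: 09:30–13:10, 14:00–15:20.
Grace ∩ Gita: 09:30–10:50, 11:20–12:30, 14:00–14:20.
Grace ∩ Gita ∩ Zara: 09:30–10:50, 11:20–12:30, 14:00–14:20.
Restricted to 09:50–16:30: 09:50–10:50, 11:20–12:30, 14:00–14:20.
Windows ≥ 20 min: 09:50–10:50, 11:20–12:30, 14:00–14:20.
That's 3 windows.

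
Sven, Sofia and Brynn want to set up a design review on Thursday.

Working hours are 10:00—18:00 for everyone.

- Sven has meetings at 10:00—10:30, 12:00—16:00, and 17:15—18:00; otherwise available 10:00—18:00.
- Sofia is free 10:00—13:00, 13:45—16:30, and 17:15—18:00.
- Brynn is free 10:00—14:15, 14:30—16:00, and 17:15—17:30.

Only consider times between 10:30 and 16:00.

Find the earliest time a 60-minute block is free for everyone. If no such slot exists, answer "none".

Sven free within 10:00–18:00: 10:30–12:00, 16:00–17:15.
Sven ∩ Sofia: 10:30–12:00, 16:00–16:30.
Sven ∩ Sofia ∩ Brynn: 10:30–12:00.
Restricted to 10:30–16:00: 10:30–12:00.
Windows ≥ 60 min: 10:30–12:00.
Earliest such window starts at 10:30.

10:30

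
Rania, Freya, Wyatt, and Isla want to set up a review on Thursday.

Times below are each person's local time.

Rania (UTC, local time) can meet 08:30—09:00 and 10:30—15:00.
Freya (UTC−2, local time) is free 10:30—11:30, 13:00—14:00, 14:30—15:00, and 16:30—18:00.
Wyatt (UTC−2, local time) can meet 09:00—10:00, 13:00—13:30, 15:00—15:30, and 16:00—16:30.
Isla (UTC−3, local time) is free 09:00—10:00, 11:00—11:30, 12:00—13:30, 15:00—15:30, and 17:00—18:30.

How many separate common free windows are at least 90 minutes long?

0

Rania → UTC: 08:30–09:00, 10:30–15:00.
Freya → UTC: 12:30–13:30, 15:00–16:00, 16:30–17:00, 18:30–20:00.
Wyatt → UTC: 11:00–12:00, 15:00–15:30, 17:00–17:30, 18:00–18:30.
Isla → UTC: 12:00–13:00, 14:00–14:30, 15:00–16:30, 18:00–18:30, 20:00–21:30.
Rania ∩ Freya: 12:30–13:30.
Rania ∩ Freya ∩ Wyatt: (none).
Rania ∩ Freya ∩ Wyatt ∩ Isla: (none).
Windows ≥ 90 min: (none).
That's 0 windows.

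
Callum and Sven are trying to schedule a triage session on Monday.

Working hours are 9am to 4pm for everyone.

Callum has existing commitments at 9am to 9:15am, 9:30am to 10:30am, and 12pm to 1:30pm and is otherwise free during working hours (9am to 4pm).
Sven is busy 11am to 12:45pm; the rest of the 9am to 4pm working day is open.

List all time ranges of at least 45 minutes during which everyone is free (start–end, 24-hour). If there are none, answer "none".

Callum free within 09:00–16:00: 09:15–09:30, 10:30–12:00, 13:30–16:00.
Sven free within 09:00–16:00: 09:00–11:00, 12:45–16:00.
Callum ∩ Sven: 09:15–09:30, 10:30–11:00, 13:30–16:00.
Windows ≥ 45 min: 13:30–16:00.

13:30–16:00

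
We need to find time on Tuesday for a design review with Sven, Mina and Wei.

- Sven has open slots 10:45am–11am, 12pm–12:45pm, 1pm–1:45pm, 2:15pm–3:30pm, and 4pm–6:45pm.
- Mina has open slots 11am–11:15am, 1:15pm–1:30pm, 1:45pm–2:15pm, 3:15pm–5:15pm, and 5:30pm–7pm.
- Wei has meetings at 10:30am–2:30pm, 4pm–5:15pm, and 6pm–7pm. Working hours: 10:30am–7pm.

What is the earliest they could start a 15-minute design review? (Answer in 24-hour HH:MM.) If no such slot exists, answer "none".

15:15

Wei free within 10:30–19:00: 14:30–16:00, 17:15–18:00.
Sven ∩ Mina: 13:15–13:30, 15:15–15:30, 16:00–17:15, 17:30–18:45.
Sven ∩ Mina ∩ Wei: 15:15–15:30, 17:30–18:00.
Windows ≥ 15 min: 15:15–15:30, 17:30–18:00.
Earliest such window starts at 15:15.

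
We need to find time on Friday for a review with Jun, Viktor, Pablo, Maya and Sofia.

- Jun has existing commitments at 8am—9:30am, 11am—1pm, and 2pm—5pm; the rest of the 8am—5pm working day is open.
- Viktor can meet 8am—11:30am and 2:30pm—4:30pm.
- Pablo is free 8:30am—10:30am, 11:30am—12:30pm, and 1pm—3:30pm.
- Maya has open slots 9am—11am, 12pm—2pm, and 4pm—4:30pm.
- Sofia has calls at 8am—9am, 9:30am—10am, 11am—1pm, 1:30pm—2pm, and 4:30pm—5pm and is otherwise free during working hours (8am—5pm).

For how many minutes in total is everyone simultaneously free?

Jun free within 08:00–17:00: 09:30–11:00, 13:00–14:00.
Sofia free within 08:00–17:00: 09:00–09:30, 10:00–11:00, 13:00–13:30, 14:00–16:30.
Jun ∩ Viktor: 09:30–11:00.
Jun ∩ Viktor ∩ Pablo: 09:30–10:30.
Jun ∩ Viktor ∩ Pablo ∩ Maya: 09:30–10:30.
Jun ∩ Viktor ∩ Pablo ∩ Maya ∩ Sofia: 10:00–10:30.
Total common minutes: 30.

30 minutes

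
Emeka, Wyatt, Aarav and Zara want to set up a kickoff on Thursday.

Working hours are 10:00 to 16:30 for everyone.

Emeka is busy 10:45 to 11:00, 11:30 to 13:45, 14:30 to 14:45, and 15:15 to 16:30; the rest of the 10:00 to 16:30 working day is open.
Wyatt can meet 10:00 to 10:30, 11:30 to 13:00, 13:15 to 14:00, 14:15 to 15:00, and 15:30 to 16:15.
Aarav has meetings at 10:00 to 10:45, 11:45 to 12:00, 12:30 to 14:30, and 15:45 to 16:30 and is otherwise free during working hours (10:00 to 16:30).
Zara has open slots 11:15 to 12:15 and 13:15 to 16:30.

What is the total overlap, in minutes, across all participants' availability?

15 minutes

Emeka free within 10:00–16:30: 10:00–10:45, 11:00–11:30, 13:45–14:30, 14:45–15:15.
Aarav free within 10:00–16:30: 10:45–11:45, 12:00–12:30, 14:30–15:45.
Emeka ∩ Wyatt: 10:00–10:30, 13:45–14:00, 14:15–14:30, 14:45–15:00.
Emeka ∩ Wyatt ∩ Aarav: 14:45–15:00.
Emeka ∩ Wyatt ∩ Aarav ∩ Zara: 14:45–15:00.
Total common minutes: 15.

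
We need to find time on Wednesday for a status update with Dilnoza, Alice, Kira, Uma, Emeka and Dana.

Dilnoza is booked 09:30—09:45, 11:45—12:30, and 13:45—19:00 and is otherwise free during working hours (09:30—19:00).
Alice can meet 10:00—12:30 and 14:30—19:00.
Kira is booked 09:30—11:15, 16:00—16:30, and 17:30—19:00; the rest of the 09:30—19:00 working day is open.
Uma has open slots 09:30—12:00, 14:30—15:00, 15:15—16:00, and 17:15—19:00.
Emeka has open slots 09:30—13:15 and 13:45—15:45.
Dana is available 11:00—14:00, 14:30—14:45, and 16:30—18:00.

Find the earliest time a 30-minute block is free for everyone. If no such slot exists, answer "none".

Dilnoza free within 09:30–19:00: 09:45–11:45, 12:30–13:45.
Kira free within 09:30–19:00: 11:15–16:00, 16:30–17:30.
Dilnoza ∩ Alice: 10:00–11:45.
Dilnoza ∩ Alice ∩ Kira: 11:15–11:45.
Dilnoza ∩ Alice ∩ Kira ∩ Uma: 11:15–11:45.
Dilnoza ∩ Alice ∩ Kira ∩ Uma ∩ Emeka: 11:15–11:45.
Dilnoza ∩ Alice ∩ Kira ∩ Uma ∩ Emeka ∩ Dana: 11:15–11:45.
Windows ≥ 30 min: 11:15–11:45.
Earliest such window starts at 11:15.

11:15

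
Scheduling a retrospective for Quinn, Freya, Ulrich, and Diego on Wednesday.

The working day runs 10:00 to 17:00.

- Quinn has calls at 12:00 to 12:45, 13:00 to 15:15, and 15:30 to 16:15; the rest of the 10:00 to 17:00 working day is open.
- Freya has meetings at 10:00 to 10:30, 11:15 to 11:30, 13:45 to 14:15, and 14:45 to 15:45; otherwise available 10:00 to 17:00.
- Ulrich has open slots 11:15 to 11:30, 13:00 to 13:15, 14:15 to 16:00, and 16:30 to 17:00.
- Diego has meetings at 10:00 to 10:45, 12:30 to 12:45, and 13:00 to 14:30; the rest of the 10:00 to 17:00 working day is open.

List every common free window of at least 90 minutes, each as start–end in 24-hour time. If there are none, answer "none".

Quinn free within 10:00–17:00: 10:00–12:00, 12:45–13:00, 15:15–15:30, 16:15–17:00.
Freya free within 10:00–17:00: 10:30–11:15, 11:30–13:45, 14:15–14:45, 15:45–17:00.
Diego free within 10:00–17:00: 10:45–12:30, 12:45–13:00, 14:30–17:00.
Quinn ∩ Freya: 10:30–11:15, 11:30–12:00, 12:45–13:00, 16:15–17:00.
Quinn ∩ Freya ∩ Ulrich: 16:30–17:00.
Quinn ∩ Freya ∩ Ulrich ∩ Diego: 16:30–17:00.
Windows ≥ 90 min: (none).

none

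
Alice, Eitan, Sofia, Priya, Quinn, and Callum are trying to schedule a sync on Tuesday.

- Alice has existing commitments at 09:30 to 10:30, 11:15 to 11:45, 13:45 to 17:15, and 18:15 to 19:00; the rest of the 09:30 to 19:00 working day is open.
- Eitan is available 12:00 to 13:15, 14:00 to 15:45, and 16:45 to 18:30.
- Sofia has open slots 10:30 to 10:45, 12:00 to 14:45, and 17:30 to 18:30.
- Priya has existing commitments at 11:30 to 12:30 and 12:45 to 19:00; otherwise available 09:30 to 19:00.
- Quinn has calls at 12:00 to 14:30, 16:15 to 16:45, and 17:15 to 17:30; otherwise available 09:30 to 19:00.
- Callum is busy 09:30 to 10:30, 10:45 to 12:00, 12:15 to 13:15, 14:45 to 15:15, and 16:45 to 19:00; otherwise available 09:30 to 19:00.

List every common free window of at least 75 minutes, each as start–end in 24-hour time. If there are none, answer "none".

Alice free within 09:30–19:00: 10:30–11:15, 11:45–13:45, 17:15–18:15.
Priya free within 09:30–19:00: 09:30–11:30, 12:30–12:45.
Quinn free within 09:30–19:00: 09:30–12:00, 14:30–16:15, 16:45–17:15, 17:30–19:00.
Callum free within 09:30–19:00: 10:30–10:45, 12:00–12:15, 13:15–14:45, 15:15–16:45.
Alice ∩ Eitan: 12:00–13:15, 17:15–18:15.
Alice ∩ Eitan ∩ Sofia: 12:00–13:15, 17:30–18:15.
Alice ∩ Eitan ∩ Sofia ∩ Priya: 12:30–12:45.
Alice ∩ Eitan ∩ Sofia ∩ Priya ∩ Quinn: (none).
Alice ∩ Eitan ∩ Sofia ∩ Priya ∩ Quinn ∩ Callum: (none).
Windows ≥ 75 min: (none).

none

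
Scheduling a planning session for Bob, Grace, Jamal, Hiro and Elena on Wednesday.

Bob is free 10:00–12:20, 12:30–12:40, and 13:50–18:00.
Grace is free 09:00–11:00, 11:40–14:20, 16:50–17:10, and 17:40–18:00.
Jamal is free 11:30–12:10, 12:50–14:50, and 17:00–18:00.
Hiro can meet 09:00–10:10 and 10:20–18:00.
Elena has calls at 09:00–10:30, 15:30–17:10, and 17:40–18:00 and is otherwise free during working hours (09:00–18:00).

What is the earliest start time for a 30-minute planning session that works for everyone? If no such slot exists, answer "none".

11:40

Elena free within 09:00–18:00: 10:30–15:30, 17:10–17:40.
Bob ∩ Grace: 10:00–11:00, 11:40–12:20, 12:30–12:40, 13:50–14:20, 16:50–17:10, 17:40–18:00.
Bob ∩ Grace ∩ Jamal: 11:40–12:10, 13:50–14:20, 17:00–17:10, 17:40–18:00.
Bob ∩ Grace ∩ Jamal ∩ Hiro: 11:40–12:10, 13:50–14:20, 17:00–17:10, 17:40–18:00.
Bob ∩ Grace ∩ Jamal ∩ Hiro ∩ Elena: 11:40–12:10, 13:50–14:20.
Windows ≥ 30 min: 11:40–12:10, 13:50–14:20.
Earliest such window starts at 11:40.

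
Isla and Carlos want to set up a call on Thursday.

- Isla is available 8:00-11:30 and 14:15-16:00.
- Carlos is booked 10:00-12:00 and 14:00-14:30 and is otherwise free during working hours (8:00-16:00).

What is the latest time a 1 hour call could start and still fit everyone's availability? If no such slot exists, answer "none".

Carlos free within 08:00–16:00: 08:00–10:00, 12:00–14:00, 14:30–16:00.
Isla ∩ Carlos: 08:00–10:00, 14:30–16:00.
Windows ≥ 60 min: 08:00–10:00, 14:30–16:00.
Latest start in the last window 14:30–16:00 is 16:00 − 60 min = 15:00.

15:00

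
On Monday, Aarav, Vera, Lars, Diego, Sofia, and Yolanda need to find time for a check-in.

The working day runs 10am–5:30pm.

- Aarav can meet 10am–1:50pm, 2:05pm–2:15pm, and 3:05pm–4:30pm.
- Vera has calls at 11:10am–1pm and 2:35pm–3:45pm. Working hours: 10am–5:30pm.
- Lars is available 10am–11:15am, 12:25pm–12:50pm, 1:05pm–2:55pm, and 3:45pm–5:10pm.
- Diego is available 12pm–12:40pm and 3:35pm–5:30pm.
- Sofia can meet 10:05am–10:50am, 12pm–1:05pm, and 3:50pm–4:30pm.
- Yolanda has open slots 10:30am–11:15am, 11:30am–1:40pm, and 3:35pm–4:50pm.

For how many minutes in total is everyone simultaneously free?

40 minutes

Vera free within 10:00–17:30: 10:00–11:10, 13:00–14:35, 15:45–17:30.
Aarav ∩ Vera: 10:00–11:10, 13:00–13:50, 14:05–14:15, 15:45–16:30.
Aarav ∩ Vera ∩ Lars: 10:00–11:10, 13:05–13:50, 14:05–14:15, 15:45–16:30.
Aarav ∩ Vera ∩ Lars ∩ Diego: 15:45–16:30.
Aarav ∩ Vera ∩ Lars ∩ Diego ∩ Sofia: 15:50–16:30.
Aarav ∩ Vera ∩ Lars ∩ Diego ∩ Sofia ∩ Yolanda: 15:50–16:30.
Total common minutes: 40.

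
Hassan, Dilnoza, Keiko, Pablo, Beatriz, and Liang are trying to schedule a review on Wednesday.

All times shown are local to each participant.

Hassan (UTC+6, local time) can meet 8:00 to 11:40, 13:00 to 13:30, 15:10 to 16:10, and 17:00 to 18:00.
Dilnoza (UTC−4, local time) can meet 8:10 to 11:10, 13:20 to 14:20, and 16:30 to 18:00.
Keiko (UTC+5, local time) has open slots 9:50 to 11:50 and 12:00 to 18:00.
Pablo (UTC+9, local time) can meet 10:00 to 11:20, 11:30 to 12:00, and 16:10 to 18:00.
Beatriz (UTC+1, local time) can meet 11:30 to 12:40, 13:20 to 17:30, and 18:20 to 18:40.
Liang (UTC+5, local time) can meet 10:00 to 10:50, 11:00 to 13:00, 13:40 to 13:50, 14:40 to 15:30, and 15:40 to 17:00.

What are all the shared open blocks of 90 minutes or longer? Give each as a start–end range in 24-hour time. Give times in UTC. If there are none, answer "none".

none

Hassan → UTC: 02:00–05:40, 07:00–07:30, 09:10–10:10, 11:00–12:00.
Dilnoza → UTC: 12:10–15:10, 17:20–18:20, 20:30–22:00.
Keiko → UTC: 04:50–06:50, 07:00–13:00.
Pablo → UTC: 01:00–02:20, 02:30–03:00, 07:10–09:00.
Beatriz → UTC: 10:30–11:40, 12:20–16:30, 17:20–17:40.
Liang → UTC: 05:00–05:50, 06:00–08:00, 08:40–08:50, 09:40–10:30, 10:40–12:00.
Hassan ∩ Dilnoza: (none).
Hassan ∩ Dilnoza ∩ Keiko: (none).
Hassan ∩ Dilnoza ∩ Keiko ∩ Pablo: (none).
Hassan ∩ Dilnoza ∩ Keiko ∩ Pablo ∩ Beatriz: (none).
Hassan ∩ Dilnoza ∩ Keiko ∩ Pablo ∩ Beatriz ∩ Liang: (none).
Windows ≥ 90 min: (none).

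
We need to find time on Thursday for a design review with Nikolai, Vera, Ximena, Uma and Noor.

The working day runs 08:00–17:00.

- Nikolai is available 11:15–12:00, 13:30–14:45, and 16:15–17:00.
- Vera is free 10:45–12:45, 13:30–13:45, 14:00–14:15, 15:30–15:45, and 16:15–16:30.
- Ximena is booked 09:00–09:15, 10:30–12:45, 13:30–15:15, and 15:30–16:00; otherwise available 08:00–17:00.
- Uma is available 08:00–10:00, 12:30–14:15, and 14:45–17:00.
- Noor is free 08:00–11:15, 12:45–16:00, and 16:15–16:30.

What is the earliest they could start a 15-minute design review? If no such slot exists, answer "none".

16:15

Ximena free within 08:00–17:00: 08:00–09:00, 09:15–10:30, 12:45–13:30, 15:15–15:30, 16:00–17:00.
Nikolai ∩ Vera: 11:15–12:00, 13:30–13:45, 14:00–14:15, 16:15–16:30.
Nikolai ∩ Vera ∩ Ximena: 16:15–16:30.
Nikolai ∩ Vera ∩ Ximena ∩ Uma: 16:15–16:30.
Nikolai ∩ Vera ∩ Ximena ∩ Uma ∩ Noor: 16:15–16:30.
Windows ≥ 15 min: 16:15–16:30.
Earliest such window starts at 16:15.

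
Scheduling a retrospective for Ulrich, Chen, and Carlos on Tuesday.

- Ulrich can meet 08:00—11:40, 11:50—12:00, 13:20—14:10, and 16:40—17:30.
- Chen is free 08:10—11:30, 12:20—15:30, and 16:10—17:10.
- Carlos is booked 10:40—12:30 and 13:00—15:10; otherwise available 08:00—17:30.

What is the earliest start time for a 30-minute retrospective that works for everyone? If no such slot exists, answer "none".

08:10

Carlos free within 08:00–17:30: 08:00–10:40, 12:30–13:00, 15:10–17:30.
Ulrich ∩ Chen: 08:10–11:30, 13:20–14:10, 16:40–17:10.
Ulrich ∩ Chen ∩ Carlos: 08:10–10:40, 16:40–17:10.
Windows ≥ 30 min: 08:10–10:40, 16:40–17:10.
Earliest such window starts at 08:10.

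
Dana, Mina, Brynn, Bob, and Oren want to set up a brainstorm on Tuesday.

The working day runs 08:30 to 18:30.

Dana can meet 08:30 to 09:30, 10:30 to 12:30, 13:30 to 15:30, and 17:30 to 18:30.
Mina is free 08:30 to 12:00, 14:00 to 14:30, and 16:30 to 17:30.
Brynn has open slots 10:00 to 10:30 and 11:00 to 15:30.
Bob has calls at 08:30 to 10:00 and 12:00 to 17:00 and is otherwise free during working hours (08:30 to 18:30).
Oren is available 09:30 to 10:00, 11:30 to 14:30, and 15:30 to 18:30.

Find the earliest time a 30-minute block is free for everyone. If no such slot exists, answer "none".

11:30

Bob free within 08:30–18:30: 10:00–12:00, 17:00–18:30.
Dana ∩ Mina: 08:30–09:30, 10:30–12:00, 14:00–14:30.
Dana ∩ Mina ∩ Brynn: 11:00–12:00, 14:00–14:30.
Dana ∩ Mina ∩ Brynn ∩ Bob: 11:00–12:00.
Dana ∩ Mina ∩ Brynn ∩ Bob ∩ Oren: 11:30–12:00.
Windows ≥ 30 min: 11:30–12:00.
Earliest such window starts at 11:30.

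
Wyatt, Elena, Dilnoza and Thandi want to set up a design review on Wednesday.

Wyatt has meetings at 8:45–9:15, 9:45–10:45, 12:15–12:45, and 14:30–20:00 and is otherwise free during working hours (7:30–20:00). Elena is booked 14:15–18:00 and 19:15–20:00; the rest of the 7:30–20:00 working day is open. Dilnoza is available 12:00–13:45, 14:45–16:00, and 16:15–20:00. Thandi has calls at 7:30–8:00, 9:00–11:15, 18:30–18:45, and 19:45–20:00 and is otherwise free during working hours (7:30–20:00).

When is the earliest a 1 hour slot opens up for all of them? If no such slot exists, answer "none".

Wyatt free within 07:30–20:00: 07:30–08:45, 09:15–09:45, 10:45–12:15, 12:45–14:30.
Elena free within 07:30–20:00: 07:30–14:15, 18:00–19:15.
Thandi free within 07:30–20:00: 08:00–09:00, 11:15–18:30, 18:45–19:45.
Wyatt ∩ Elena: 07:30–08:45, 09:15–09:45, 10:45–12:15, 12:45–14:15.
Wyatt ∩ Elena ∩ Dilnoza: 12:00–12:15, 12:45–13:45.
Wyatt ∩ Elena ∩ Dilnoza ∩ Thandi: 12:00–12:15, 12:45–13:45.
Windows ≥ 60 min: 12:45–13:45.
Earliest such window starts at 12:45.

12:45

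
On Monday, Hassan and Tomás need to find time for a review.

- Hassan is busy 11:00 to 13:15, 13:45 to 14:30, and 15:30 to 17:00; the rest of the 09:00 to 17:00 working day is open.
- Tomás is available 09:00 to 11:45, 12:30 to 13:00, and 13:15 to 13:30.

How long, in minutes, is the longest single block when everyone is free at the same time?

Hassan free within 09:00–17:00: 09:00–11:00, 13:15–13:45, 14:30–15:30.
Hassan ∩ Tomás: 09:00–11:00, 13:15–13:30.
Common window lengths: 120, 15 min; longest is 120.

120 minutes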